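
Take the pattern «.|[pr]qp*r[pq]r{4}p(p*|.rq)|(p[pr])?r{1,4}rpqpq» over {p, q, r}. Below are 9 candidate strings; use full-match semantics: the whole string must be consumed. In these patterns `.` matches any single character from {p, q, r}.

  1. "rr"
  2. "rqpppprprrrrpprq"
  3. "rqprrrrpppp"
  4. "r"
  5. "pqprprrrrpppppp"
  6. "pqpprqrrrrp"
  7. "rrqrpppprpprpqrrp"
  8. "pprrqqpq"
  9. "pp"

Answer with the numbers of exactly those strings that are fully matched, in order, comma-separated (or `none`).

2, 4, 5, 6

1. "rr" → no match
2 → match
3. "rqprrrrpppp" → no match
4. "r" → match
5 → match
6. "pqpprqrrrrp" → match
7 → no match
8. "pprrqqpq" → no match
9. "pp" → no match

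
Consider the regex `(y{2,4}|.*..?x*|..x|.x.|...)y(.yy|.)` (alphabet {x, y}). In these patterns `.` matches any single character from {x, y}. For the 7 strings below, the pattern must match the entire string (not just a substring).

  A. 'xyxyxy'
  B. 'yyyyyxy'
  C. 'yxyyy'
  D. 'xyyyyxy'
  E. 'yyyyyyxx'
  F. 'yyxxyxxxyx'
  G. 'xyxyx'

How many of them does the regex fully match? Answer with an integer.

3

A → no match
B → no match
C → match
D → no match
E → no match
F → match
G → match
Total matched: 3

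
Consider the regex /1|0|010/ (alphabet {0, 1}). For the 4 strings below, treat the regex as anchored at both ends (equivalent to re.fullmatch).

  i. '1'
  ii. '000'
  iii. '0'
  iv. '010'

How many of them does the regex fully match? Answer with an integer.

i → match
ii → no match
iii → match
iv → match
Total matched: 3

3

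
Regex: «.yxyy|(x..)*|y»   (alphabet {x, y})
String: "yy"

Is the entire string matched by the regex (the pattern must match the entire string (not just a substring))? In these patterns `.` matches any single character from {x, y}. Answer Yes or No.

No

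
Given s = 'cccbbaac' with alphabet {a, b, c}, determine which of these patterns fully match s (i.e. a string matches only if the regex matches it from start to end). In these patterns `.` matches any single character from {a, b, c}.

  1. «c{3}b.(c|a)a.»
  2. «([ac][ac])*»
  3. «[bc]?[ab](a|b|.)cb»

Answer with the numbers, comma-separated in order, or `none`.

1 → match
2 → no match
3 → no match — must end with 'cb'

1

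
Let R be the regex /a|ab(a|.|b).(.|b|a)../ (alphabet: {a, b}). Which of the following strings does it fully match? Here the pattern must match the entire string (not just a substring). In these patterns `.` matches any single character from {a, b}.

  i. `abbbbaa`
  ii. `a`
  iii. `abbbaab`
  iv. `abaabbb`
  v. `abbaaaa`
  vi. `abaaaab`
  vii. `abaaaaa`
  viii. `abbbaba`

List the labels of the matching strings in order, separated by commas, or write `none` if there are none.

i → match
ii → match
iii → match
iv → match
v → match
vi → match
vii → match
viii → match

i, ii, iii, iv, v, vi, vii, viii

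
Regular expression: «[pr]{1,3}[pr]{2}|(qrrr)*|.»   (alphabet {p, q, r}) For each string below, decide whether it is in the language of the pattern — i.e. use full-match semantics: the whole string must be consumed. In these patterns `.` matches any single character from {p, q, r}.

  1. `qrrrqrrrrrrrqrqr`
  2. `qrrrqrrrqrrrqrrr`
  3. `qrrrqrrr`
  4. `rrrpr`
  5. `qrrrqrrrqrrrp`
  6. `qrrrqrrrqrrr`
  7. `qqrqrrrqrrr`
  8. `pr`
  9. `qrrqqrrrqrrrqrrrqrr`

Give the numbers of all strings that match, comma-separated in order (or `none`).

2, 3, 4, 6

1 → no match
2 → match
3 → match
4 → match
5 → no match
6 → match
7 → no match
8 → no match
9 → no match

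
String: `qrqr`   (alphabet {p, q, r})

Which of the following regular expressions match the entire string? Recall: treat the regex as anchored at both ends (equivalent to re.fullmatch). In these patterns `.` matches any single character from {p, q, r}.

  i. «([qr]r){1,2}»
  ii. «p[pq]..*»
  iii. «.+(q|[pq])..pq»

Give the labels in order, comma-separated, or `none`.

i

i → match
ii → no match — must start with `p`
iii → no match — must end with `pq`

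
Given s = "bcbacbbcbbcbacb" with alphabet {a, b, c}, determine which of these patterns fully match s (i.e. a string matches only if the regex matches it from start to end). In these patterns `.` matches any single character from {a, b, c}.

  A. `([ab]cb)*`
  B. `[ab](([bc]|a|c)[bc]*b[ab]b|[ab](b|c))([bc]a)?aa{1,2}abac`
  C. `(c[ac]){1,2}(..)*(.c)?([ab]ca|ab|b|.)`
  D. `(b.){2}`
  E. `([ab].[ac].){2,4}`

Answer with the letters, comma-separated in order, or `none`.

A

A → match
B → no match — must end with "aabac"
C → no match — must start with "c"
D → no match
E → no match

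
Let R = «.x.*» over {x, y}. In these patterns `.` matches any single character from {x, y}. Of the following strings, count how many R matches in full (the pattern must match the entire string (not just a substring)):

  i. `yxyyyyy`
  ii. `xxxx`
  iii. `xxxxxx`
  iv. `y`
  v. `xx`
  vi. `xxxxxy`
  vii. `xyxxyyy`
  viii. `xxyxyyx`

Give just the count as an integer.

6

i → match
ii → match
iii → match
iv → no match
v → match
vi → match
vii → no match
viii → match
Total matched: 6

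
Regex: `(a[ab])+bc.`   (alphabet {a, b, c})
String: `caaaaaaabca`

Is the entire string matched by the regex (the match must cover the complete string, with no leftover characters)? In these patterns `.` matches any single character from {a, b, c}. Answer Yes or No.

Every match must start with `a`, but `caaaaaaabca` does not.

No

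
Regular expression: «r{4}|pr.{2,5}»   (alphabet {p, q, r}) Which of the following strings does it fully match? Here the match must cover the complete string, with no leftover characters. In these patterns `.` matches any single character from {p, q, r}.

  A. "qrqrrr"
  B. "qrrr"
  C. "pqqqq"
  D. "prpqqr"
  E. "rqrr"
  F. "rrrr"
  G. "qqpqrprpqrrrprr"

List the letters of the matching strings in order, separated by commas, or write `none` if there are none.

D, F

A → no match
B → no match
C → no match
D → match
E → no match
F → match
G → no match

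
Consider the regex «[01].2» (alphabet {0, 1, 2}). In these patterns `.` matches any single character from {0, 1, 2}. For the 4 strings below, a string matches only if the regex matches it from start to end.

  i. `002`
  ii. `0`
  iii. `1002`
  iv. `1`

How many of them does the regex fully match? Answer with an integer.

1

i → match
ii → no match — must end with `2`
iii → no match
iv → no match — must end with `2`
Total matched: 1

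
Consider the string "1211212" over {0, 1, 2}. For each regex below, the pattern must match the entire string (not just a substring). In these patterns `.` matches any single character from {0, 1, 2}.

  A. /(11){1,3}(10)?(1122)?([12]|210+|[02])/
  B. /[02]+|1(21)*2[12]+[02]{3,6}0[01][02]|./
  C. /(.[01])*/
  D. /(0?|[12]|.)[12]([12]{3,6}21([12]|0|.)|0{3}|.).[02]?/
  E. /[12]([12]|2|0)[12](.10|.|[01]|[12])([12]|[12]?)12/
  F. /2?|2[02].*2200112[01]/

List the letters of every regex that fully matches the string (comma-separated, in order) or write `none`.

E

A → no match — must start with "11"
B → no match
C → no match
D → no match
E → match
F → no match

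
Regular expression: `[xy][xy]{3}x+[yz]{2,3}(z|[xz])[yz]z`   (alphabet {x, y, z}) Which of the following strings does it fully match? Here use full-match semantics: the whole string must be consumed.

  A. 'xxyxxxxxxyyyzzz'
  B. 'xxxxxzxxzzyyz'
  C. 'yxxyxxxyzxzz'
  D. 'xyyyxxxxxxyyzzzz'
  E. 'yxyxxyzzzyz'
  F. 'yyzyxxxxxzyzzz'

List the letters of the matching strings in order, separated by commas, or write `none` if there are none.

A → match
B → no match
C → match
D → match
E → match
F → no match

A, C, D, E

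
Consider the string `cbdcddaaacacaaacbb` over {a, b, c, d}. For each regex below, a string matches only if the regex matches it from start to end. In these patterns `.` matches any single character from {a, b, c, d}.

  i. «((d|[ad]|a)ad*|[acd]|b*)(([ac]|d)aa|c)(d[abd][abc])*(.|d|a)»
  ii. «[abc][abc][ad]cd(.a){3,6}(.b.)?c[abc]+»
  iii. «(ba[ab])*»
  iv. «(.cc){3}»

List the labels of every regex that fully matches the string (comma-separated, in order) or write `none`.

ii

i → no match
ii → match
iii → no match
iv → no match — must end with `cc`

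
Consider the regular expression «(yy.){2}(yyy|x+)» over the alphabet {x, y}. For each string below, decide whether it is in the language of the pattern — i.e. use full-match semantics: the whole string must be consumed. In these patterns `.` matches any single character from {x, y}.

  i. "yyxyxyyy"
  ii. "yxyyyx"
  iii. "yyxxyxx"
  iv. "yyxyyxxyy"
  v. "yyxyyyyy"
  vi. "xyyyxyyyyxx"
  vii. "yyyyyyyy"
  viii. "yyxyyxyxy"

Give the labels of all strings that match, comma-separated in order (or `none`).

i → no match
ii → no match — must start with "yy"
iii → no match
iv → no match
v → no match
vi → no match — must start with "yy"
vii → no match
viii → no match

none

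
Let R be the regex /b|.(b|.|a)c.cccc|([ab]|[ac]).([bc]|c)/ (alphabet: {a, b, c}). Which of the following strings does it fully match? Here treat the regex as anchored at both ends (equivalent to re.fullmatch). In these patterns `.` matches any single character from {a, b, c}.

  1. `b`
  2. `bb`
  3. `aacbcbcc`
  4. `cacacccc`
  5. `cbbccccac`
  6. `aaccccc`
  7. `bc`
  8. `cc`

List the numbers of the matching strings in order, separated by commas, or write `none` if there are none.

1, 4

1. `b` → match
2. `bb` → no match
3. `aacbcbcc` → no match
4. `cacacccc` → match
5. `cbbccccac` → no match
6. `aaccccc` → no match
7. `bc` → no match
8. `cc` → no match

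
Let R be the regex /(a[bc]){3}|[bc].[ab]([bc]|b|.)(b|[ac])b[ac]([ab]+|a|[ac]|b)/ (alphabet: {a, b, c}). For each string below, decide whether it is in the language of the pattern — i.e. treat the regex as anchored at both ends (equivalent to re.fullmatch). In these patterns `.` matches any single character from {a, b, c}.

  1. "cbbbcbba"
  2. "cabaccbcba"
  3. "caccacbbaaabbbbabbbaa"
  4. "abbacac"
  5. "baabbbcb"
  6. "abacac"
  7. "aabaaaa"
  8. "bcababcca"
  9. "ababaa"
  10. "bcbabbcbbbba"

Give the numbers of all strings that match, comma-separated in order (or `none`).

5, 6, 10

1. "cbbbcbba" → no match
2. "cabaccbcba" → no match
3 → no match
4. "abbacac" → no match
5. "baabbbcb" → match
6. "abacac" → match
7. "aabaaaa" → no match
8. "bcababcca" → no match
9. "ababaa" → no match
10. "bcbabbcbbbba" → match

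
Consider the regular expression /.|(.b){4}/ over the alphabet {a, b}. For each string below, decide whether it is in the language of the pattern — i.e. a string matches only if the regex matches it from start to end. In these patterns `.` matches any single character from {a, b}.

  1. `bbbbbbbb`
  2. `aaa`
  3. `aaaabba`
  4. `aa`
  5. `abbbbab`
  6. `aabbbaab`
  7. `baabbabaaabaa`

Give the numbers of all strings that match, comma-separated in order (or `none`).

1

1 → match
2 → no match
3 → no match
4 → no match
5 → no match
6 → no match
7 → no match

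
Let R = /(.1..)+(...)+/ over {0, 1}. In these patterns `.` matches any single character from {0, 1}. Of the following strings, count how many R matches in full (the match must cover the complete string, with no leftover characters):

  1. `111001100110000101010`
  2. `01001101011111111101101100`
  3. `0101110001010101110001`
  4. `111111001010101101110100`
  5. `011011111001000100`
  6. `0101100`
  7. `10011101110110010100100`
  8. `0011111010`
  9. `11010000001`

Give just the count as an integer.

4

1 → match
2 → match
3 → match
4 → no match
5 → no match
6 → match
7 → no match
8 → no match
9 → no match
Total matched: 4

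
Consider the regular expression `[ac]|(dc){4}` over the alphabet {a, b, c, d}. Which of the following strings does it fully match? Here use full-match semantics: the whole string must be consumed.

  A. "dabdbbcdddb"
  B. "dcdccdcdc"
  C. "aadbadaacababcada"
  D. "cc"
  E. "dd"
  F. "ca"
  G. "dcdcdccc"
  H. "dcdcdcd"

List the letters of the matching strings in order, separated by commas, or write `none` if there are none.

none

A → no match
B → no match
C → no match
D → no match
E → no match
F → no match
G → no match
H → no match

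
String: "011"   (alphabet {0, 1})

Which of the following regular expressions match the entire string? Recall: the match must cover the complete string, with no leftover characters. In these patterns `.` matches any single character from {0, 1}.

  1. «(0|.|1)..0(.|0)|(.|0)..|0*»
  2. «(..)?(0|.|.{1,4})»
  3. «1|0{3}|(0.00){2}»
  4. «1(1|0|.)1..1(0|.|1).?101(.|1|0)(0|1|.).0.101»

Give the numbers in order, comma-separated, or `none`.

1 → match
2 → match
3 → no match
4 → no match — must start with "1"

1, 2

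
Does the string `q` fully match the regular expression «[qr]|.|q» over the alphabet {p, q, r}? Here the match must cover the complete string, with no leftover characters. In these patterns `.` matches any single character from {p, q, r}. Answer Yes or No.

Yes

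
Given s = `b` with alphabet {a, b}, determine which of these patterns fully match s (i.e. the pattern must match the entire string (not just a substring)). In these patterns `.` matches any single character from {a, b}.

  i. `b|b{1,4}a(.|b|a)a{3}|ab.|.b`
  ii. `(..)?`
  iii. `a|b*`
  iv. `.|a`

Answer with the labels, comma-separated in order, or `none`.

i → match
ii → no match
iii → match
iv → match

i, iii, iv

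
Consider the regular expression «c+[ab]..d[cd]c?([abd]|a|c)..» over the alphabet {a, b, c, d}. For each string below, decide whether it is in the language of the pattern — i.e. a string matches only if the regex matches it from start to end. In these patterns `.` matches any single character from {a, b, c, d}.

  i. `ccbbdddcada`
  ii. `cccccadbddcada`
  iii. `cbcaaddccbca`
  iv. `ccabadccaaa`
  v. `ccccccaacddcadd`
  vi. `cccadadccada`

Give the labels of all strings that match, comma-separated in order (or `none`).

i, ii, iv, v, vi

i → match
ii → match
iii → no match
iv → match
v → match
vi → match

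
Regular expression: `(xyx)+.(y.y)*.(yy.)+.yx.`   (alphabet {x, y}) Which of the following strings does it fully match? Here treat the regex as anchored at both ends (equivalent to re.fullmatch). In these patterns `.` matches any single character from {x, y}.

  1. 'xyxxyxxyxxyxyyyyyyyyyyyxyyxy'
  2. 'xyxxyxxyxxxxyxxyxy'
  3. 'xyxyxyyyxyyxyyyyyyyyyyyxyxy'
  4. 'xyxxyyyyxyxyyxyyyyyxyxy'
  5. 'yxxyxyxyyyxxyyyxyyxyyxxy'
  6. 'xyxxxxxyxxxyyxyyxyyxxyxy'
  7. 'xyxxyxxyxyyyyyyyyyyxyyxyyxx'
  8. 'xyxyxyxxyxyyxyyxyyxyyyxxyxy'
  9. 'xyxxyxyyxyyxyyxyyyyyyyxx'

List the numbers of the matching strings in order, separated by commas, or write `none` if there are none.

7, 9

1 → no match
2 → no match
3 → no match
4 → no match
5 → no match — must start with 'xyx'
6 → no match
7 → match
8 → no match
9 → match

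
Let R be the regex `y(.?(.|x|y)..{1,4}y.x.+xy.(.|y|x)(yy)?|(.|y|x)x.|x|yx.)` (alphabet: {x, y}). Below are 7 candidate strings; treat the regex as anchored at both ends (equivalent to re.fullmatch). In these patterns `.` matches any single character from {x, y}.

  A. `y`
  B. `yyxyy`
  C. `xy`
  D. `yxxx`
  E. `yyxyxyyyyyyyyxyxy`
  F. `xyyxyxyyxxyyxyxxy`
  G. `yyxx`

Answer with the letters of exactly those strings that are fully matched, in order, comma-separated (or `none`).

D, G

A → no match
B → no match
C → no match — must start with `y`
D → match
E → no match
F → no match — must start with `y`
G → match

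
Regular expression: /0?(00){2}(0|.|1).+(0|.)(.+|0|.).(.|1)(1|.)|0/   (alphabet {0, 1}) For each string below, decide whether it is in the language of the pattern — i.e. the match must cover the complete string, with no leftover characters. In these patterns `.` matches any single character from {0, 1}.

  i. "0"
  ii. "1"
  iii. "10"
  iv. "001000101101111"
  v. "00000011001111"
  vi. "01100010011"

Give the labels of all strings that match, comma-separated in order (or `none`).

i → match
ii → no match
iii → no match
iv → no match
v → match
vi → no match

i, v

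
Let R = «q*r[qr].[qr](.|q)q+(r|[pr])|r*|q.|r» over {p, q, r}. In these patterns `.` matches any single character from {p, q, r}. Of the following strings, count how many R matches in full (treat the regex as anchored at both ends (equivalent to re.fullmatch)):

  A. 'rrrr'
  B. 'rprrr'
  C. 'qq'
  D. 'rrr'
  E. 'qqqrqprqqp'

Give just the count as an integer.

4

A. 'rrrr' → match
B. 'rprrr' → no match
C. 'qq' → match
D. 'rrr' → match
E. 'qqqrqprqqp' → match
Total matched: 4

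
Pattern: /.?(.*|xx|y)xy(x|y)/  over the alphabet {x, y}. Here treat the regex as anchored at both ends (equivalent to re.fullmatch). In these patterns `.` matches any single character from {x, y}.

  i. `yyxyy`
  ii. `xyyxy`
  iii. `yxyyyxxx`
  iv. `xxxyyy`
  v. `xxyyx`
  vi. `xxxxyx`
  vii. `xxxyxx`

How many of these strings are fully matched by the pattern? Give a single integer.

2

i. `yyxyy` → match
ii. `xyyxy` → no match
iii. `yxyyyxxx` → no match
iv. `xxxyyy` → no match
v. `xxyyx` → no match
vi. `xxxxyx` → match
vii. `xxxyxx` → no match
Total matched: 2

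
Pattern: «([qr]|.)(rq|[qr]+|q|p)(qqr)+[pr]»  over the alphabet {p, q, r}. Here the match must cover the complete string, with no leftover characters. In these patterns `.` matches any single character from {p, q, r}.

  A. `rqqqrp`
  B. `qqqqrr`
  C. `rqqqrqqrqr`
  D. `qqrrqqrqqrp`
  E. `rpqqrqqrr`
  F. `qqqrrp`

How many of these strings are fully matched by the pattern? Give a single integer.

A → match
B → match
C → no match
D → match
E → match
F → no match
Total matched: 4

4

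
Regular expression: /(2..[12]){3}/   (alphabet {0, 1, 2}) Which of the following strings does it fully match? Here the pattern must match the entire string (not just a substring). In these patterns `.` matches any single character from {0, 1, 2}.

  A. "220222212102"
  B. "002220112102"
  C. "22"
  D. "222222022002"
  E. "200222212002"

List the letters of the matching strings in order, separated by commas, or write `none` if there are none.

A, D, E

A → match
B → no match — must start with "2"
C → no match
D → match
E → match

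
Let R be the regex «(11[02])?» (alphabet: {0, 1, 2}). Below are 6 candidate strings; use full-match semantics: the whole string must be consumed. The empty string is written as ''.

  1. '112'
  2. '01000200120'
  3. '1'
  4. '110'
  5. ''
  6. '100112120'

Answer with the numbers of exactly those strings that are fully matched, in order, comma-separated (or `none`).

1, 4, 5

1. '112' → match
2. '01000200120' → no match
3. '1' → no match
4. '110' → match
5. '' → match
6. '100112120' → no match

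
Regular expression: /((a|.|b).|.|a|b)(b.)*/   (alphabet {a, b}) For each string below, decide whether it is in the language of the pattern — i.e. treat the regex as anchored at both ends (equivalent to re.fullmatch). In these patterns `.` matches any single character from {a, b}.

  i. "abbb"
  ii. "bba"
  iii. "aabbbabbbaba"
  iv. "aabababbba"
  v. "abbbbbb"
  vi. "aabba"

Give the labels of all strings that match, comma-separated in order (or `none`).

i. "abbb" → match
ii. "bba" → match
iii. "aabbbabbbaba" → match
iv. "aabababbba" → match
v. "abbbbbb" → match
vi. "aabba" → no match

i, ii, iii, iv, v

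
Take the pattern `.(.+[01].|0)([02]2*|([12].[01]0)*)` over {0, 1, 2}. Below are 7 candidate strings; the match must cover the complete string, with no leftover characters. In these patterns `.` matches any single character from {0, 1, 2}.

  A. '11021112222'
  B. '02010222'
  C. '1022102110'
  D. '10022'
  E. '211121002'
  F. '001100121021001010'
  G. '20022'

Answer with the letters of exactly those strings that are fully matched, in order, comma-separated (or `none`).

A → match
B → match
C → match
D → match
E → match
F → match
G → match

A, B, C, D, E, F, G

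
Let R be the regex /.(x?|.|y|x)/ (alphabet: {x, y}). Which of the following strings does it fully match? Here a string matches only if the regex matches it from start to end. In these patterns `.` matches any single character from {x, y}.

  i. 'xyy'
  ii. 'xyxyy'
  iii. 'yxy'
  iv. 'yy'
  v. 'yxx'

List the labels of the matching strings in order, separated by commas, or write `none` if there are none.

iv

i → no match
ii → no match
iii → no match
iv → match
v → no match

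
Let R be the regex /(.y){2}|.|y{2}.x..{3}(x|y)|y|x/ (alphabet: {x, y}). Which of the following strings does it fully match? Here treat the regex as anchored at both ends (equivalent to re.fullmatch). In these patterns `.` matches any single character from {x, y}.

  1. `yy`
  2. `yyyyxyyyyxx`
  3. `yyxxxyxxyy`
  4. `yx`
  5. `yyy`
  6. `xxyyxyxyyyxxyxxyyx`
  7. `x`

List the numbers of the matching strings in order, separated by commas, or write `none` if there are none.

7

1 → no match
2 → no match
3 → no match
4 → no match
5 → no match
6 → no match
7 → match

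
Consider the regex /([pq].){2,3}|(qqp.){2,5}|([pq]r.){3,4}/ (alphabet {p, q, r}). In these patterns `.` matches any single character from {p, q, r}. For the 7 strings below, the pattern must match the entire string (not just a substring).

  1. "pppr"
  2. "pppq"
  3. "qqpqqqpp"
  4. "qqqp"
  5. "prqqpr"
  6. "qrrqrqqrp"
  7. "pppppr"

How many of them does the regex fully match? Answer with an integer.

7

1 → match
2 → match
3 → match
4 → match
5 → match
6 → match
7 → match
Total matched: 7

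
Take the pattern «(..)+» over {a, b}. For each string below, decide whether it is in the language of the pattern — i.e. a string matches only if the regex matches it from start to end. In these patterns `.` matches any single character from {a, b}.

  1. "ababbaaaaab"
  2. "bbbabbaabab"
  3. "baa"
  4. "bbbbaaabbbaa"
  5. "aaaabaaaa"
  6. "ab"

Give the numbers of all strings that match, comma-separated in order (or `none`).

4, 6

1 → no match
2 → no match
3 → no match
4 → match
5 → no match
6 → match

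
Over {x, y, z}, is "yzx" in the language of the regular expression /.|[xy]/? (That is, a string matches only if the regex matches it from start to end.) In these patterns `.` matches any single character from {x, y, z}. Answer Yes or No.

No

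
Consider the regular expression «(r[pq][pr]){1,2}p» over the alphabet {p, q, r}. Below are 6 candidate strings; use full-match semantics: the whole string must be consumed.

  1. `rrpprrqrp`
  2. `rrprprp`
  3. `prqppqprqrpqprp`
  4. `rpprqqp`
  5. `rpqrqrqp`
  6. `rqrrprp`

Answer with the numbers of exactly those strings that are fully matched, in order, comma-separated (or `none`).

6

1 → no match
2 → no match
3 → no match — must start with `r`
4 → no match
5 → no match
6 → match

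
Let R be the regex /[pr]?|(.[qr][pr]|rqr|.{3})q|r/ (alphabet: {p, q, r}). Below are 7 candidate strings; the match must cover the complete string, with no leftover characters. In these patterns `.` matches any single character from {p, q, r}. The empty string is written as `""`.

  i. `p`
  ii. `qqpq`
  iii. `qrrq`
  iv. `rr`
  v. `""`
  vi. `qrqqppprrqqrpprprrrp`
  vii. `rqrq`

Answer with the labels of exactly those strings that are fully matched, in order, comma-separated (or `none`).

i, ii, iii, v, vii

i → match
ii → match
iii → match
iv → no match
v → match
vi → no match
vii → match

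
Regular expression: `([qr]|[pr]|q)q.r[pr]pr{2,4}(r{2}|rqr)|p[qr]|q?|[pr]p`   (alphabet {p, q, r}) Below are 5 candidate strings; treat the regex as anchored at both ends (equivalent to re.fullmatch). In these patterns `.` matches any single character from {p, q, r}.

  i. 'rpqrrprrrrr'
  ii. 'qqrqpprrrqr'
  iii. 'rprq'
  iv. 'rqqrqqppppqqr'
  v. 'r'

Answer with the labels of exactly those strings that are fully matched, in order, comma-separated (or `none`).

none

i → no match
ii → no match
iii → no match
iv → no match
v → no match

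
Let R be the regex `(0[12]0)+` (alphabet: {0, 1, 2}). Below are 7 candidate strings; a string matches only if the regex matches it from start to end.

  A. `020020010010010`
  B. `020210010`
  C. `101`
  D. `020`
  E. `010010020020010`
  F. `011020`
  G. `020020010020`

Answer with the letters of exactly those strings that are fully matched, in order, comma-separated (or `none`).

A, D, E, G

A → match
B → no match
C → no match — must start with `0`
D → match
E → match
F → no match
G → match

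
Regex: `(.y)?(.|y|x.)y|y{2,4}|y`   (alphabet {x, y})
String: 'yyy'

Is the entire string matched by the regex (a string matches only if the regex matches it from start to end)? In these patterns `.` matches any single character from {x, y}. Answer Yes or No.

Yes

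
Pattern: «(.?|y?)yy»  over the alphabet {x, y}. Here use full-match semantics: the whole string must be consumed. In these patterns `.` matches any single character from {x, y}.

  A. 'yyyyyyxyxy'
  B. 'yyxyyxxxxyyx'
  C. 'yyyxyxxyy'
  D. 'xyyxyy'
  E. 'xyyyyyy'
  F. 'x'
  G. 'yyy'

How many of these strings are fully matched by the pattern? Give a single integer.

1

A → no match — must end with 'yy'
B → no match — must end with 'yy'
C → no match
D → no match
E → no match
F → no match — must end with 'yy'
G → match
Total matched: 1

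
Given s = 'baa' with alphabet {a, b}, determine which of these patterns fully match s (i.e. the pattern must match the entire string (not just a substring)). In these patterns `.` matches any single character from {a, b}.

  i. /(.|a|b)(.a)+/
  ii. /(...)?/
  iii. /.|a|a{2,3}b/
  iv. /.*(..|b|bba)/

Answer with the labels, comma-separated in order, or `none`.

i → match
ii → match
iii → no match
iv → match

i, ii, iv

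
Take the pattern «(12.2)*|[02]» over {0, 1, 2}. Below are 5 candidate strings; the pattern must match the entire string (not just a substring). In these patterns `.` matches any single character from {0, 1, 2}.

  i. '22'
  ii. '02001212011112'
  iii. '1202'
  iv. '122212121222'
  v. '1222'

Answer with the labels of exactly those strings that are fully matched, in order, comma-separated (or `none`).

iii, iv, v

i → no match
ii → no match
iii → match
iv → match
v → match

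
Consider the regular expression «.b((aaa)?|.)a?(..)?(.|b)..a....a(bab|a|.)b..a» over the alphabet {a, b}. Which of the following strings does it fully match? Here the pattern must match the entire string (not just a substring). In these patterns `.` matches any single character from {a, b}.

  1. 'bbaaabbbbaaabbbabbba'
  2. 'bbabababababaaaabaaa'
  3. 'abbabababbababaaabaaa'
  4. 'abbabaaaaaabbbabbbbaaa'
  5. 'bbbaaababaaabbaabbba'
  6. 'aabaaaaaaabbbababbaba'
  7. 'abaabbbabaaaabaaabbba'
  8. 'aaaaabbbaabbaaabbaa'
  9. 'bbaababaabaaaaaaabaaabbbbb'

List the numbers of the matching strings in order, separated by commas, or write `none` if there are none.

5

1 → no match
2 → no match
3 → no match
4 → no match
5 → match
6 → no match
7 → no match
8 → no match
9 → no match — must end with 'a'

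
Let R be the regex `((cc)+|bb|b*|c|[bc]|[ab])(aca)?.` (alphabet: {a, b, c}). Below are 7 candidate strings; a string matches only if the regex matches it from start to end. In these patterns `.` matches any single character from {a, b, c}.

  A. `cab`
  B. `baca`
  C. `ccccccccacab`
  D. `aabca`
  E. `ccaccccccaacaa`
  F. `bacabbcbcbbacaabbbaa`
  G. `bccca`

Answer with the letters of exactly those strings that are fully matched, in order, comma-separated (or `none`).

A → no match
B → no match
C → match
D → no match
E → no match
F → no match
G → no match

C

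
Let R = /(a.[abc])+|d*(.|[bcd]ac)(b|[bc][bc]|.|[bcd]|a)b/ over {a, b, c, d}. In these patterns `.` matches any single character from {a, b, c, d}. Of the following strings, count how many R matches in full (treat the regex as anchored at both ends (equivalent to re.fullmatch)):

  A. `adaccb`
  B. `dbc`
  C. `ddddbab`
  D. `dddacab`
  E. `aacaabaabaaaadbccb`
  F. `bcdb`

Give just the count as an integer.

A → no match
B → no match
C → match
D → match
E → no match
F → no match
Total matched: 2

2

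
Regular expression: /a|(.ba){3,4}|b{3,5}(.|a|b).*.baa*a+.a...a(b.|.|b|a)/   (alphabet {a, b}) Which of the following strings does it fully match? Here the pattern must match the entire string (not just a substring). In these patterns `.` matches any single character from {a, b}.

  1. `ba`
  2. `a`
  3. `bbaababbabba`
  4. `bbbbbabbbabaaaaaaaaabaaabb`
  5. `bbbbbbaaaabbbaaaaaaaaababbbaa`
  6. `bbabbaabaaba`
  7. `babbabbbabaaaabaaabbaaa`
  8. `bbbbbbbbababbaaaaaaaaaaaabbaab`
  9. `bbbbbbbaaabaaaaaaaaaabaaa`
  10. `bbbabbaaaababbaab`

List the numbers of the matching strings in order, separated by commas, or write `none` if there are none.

2, 3, 4, 5, 6, 8, 9, 10

1 → no match
2 → match
3 → match
4 → match
5 → match
6 → match
7 → no match
8 → match
9 → match
10 → match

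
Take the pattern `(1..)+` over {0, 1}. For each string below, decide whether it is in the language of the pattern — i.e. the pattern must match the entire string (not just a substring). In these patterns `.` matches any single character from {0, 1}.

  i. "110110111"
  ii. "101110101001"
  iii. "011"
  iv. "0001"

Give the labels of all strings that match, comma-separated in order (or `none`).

i → match
ii → no match
iii → no match — must start with "1"
iv → no match — must start with "1"

i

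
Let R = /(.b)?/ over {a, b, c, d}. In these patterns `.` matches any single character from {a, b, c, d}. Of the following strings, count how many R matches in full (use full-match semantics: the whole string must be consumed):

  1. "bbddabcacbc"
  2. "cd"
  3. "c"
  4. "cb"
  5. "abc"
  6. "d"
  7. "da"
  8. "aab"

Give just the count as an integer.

1 → no match
2 → no match
3 → no match
4 → match
5 → no match
6 → no match
7 → no match
8 → no match
Total matched: 1

1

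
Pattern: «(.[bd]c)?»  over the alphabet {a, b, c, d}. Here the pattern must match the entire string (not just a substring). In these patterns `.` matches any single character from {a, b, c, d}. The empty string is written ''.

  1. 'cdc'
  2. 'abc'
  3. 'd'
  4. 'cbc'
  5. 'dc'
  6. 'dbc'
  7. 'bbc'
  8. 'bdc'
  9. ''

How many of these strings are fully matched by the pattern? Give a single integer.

7

1. 'cdc' → match
2. 'abc' → match
3. 'd' → no match
4. 'cbc' → match
5. 'dc' → no match
6. 'dbc' → match
7. 'bbc' → match
8. 'bdc' → match
9. '' → match
Total matched: 7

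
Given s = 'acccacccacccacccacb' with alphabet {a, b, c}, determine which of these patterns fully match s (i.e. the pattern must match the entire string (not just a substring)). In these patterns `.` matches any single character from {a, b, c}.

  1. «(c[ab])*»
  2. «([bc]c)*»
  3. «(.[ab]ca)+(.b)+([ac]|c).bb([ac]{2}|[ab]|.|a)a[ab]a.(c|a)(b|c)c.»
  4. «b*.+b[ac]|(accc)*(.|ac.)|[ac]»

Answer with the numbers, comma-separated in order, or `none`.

4

1 → no match
2 → no match
3 → no match
4 → match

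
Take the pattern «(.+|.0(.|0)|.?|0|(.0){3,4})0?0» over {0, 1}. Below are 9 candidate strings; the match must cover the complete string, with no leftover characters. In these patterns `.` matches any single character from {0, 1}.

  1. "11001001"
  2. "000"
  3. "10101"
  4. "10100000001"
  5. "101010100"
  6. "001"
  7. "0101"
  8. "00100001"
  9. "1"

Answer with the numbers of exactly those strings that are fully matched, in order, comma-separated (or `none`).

2, 5

1 → no match — must end with "0"
2 → match
3 → no match — must end with "0"
4 → no match — must end with "0"
5 → match
6 → no match — must end with "0"
7 → no match — must end with "0"
8 → no match — must end with "0"
9 → no match — must end with "0"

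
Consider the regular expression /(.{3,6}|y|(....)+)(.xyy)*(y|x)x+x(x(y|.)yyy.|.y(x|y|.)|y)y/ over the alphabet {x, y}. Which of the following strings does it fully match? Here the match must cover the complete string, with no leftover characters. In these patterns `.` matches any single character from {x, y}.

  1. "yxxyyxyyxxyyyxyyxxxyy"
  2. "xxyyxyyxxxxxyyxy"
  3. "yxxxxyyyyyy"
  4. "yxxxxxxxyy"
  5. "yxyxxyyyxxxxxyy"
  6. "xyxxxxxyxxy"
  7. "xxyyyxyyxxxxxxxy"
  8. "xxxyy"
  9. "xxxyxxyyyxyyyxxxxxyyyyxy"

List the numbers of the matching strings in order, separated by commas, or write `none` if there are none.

1, 2, 3, 4, 5, 9

1 → match
2 → match
3 → match
4 → match
5 → match
6 → no match
7 → no match
8 → no match
9 → match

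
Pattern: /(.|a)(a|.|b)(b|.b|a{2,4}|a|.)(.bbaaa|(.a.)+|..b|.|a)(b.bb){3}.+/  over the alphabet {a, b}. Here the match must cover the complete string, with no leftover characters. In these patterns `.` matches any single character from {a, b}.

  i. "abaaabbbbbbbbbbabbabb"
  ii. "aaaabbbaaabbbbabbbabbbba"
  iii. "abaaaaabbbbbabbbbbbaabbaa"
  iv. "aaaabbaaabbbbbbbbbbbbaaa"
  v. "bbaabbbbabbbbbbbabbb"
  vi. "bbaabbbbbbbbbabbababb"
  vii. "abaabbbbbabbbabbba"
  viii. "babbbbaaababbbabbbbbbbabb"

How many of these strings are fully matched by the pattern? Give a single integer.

i → match
ii → no match
iii → match
iv → match
v → match
vi → match
vii → match
viii → match
Total matched: 7

7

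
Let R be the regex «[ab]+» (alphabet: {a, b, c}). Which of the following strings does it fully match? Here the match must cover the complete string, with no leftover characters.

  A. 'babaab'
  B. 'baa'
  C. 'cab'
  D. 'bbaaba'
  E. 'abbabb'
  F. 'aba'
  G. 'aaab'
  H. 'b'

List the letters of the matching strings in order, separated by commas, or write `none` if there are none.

A → match
B → match
C → no match
D → match
E → match
F → match
G → match
H → match

A, B, D, E, F, G, H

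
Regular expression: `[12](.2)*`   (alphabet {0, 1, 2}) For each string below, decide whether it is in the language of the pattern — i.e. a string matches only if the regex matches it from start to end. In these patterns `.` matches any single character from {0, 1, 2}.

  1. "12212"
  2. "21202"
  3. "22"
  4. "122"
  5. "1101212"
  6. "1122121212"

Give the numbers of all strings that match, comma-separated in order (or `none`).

1 → match
2 → match
3 → no match
4 → match
5 → no match
6 → no match

1, 2, 4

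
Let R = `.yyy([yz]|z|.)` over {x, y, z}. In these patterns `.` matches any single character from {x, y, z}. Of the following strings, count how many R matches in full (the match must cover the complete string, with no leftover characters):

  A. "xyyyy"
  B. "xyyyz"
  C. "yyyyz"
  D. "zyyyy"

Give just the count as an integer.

A. "xyyyy" → match
B. "xyyyz" → match
C. "yyyyz" → match
D. "zyyyy" → match
Total matched: 4

4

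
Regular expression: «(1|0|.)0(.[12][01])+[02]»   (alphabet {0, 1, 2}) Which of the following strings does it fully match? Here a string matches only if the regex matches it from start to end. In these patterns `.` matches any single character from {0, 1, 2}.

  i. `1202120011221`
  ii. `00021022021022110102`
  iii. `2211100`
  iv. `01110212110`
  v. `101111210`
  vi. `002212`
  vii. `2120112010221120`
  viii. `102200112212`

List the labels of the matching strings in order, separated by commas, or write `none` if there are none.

v, vi, viii

i → no match
ii → no match
iii. `2211100` → no match
iv. `01110212110` → no match
v. `101111210` → match
vi. `002212` → match
vii → no match
viii. `102200112212` → match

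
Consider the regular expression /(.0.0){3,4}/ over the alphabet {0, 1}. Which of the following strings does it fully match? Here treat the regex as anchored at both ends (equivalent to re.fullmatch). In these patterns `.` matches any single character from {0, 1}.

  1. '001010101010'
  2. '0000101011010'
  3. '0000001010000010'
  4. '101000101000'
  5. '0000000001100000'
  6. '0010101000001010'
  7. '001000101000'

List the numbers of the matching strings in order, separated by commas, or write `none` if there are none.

1, 3, 4, 6, 7

1 → match
2 → no match
3 → match
4 → match
5 → no match
6 → match
7 → match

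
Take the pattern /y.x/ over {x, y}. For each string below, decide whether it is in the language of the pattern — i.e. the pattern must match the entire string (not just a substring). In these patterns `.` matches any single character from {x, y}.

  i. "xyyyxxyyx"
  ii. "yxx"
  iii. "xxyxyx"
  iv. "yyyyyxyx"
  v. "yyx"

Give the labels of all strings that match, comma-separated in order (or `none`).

i. "xyyyxxyyx" → no match — must start with "y"
ii. "yxx" → match
iii. "xxyxyx" → no match — must start with "y"
iv. "yyyyyxyx" → no match
v. "yyx" → match

ii, v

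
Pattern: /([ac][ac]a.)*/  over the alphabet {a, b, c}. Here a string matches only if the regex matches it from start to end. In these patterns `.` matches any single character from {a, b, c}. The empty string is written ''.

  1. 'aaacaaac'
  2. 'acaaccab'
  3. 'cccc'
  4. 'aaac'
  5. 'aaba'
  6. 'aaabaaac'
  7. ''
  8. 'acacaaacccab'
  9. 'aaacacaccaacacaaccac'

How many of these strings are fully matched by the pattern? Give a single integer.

7

1. 'aaacaaac' → match
2. 'acaaccab' → match
3. 'cccc' → no match
4. 'aaac' → match
5. 'aaba' → no match
6. 'aaabaaac' → match
7. '' → match
8. 'acacaaacccab' → match
9 → match
Total matched: 7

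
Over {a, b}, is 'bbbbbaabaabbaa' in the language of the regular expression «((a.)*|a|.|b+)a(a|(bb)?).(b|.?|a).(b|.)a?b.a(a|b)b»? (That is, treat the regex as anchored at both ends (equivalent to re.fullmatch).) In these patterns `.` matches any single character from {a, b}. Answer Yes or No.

No

Every match must end with 'b', but 'bbbbbaabaabbaa' does not.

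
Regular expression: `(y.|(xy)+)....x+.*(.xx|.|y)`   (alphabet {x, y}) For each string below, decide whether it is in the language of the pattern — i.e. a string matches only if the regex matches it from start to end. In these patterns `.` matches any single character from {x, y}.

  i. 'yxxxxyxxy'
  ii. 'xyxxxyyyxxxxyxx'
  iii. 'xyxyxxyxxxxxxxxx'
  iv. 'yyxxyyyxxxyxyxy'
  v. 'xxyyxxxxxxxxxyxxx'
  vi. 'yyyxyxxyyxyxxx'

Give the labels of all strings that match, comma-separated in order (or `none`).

i, iii, vi

i. 'yxxxxyxxy' → match
ii → no match
iii → match
iv → no match
v → no match
vi → match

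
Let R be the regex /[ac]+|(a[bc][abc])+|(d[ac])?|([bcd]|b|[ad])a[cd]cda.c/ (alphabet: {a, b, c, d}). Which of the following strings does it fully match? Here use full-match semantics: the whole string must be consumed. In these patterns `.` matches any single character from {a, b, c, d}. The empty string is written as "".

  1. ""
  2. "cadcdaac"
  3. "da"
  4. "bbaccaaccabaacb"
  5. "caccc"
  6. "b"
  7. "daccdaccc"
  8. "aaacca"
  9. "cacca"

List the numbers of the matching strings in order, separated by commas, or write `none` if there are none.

1, 2, 3, 5, 8, 9

1. "" → match
2. "cadcdaac" → match
3. "da" → match
4 → no match
5. "caccc" → match
6. "b" → no match
7. "daccdaccc" → no match
8. "aaacca" → match
9. "cacca" → match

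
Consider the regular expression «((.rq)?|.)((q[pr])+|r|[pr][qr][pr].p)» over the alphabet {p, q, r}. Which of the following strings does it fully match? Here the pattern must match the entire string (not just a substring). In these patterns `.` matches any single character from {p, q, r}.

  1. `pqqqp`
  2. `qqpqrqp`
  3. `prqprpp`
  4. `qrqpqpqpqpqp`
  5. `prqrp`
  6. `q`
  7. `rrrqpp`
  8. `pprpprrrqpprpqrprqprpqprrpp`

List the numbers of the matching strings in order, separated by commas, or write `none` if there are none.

1. `pqqqp` → no match
2. `qqpqrqp` → match
3. `prqprpp` → no match
4. `qrqpqpqpqpqp` → match
5. `prqrp` → no match
6. `q` → no match
7. `rrrqpp` → no match
8 → no match

2, 4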